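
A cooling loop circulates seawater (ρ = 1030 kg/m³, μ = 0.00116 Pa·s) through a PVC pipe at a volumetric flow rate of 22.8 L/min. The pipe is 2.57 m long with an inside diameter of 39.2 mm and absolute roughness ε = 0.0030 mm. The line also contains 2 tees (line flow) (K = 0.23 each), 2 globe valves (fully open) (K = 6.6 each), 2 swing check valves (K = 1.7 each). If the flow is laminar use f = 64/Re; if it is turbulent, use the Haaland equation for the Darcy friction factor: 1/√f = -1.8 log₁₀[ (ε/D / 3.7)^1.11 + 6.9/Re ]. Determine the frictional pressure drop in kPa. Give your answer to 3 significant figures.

Q = 22.8 L/min = 22.8/60000 = 0.00038 m³/s.
Cross-sectional area A = πD²/4 = π(0.0392)²/4 = 0.001207 m²; mean velocity V = Q/A = 0.00038/0.001207 = 0.3149 m/s.
Reynolds number Re = ρVD/μ = 1030 · 0.3149 · 0.0392 / 0.00116 = 1.096e+04.
Re > 4000 → turbulent. Relative roughness ε/D = 3e-06/0.0392 = 7.65e-05. Haaland: 1/√f = -1.8 log₁₀[(7.65e-05/3.7)^1.11 + 6.9/1.096e+04] = -1.8 log₁₀[6.31e-06 + 0.00063] = 5.754, so f = 0.0302.
Total minor-loss coefficient ΣK = 2·0.23 + 2·6.6 + 2·1.7 = 17.1.
ΔP = [f·L/D + ΣK]·(ρV²/2) = [0.0302·2.57/0.0392 + 17.1]·(1030·0.3149²/2) = [1.98 + 17.1]·51.06 = 972.1 Pa.
ΔP = 972.1 Pa = 0.972 kPa.

ΔP ≈ 0.972 kPa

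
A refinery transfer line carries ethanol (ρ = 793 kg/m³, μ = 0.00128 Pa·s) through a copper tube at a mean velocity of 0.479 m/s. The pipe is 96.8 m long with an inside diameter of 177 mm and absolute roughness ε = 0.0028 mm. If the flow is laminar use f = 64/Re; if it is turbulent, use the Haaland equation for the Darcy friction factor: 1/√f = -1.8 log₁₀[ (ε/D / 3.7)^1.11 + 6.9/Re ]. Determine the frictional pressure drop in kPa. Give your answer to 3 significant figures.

Reynolds number Re = ρVD/μ = 793 · 0.479 · 0.177 / 0.00128 = 5.253e+04.
Re > 4000 → turbulent. Relative roughness ε/D = 2.8e-06/0.177 = 1.58e-05. Haaland: 1/√f = -1.8 log₁₀[(1.58e-05/3.7)^1.11 + 6.9/5.253e+04] = -1.8 log₁₀[1.1e-06 + 0.000131] = 6.98, so f = 0.02052.
Darcy-Weisbach: ΔP = f(L/D)(ρV²/2) = 0.02052·(96.8/0.177)·(793·0.479²/2) = 0.02052·546.9·90.97 = 1021 Pa.
ΔP = 1021 Pa = 1.02 kPa.

ΔP ≈ 1.02 kPa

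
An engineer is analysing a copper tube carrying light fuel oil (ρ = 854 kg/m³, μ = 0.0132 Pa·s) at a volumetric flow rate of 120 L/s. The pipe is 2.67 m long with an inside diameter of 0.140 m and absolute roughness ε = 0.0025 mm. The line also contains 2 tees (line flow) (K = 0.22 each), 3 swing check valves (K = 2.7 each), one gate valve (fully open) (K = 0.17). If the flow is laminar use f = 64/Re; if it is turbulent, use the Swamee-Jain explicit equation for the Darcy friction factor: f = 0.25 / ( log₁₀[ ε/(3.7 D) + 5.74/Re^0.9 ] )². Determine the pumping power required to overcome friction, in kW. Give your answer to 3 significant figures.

Q = 120 L/s = 120/1000 = 0.12 m³/s.
Cross-sectional area A = πD²/4 = π(0.14)²/4 = 0.01539 m²; mean velocity V = Q/A = 0.12/0.01539 = 7.795 m/s.
Reynolds number Re = ρVD/μ = 854 · 7.795 · 0.14 / 0.0132 = 7.061e+04.
Re > 4000 → turbulent. Relative roughness ε/D = 2.5e-06/0.14 = 1.79e-05. Swamee-Jain: f = 0.25/(log₁₀[1.79e-05/3.7 + 5.74/7.061e+04^0.9])² = 0.25/(log₁₀[4.83e-06 + 0.000248])² = 0.25/(-3.597)² = 0.01933.
Total minor-loss coefficient ΣK = 2·0.22 + 3·2.7 + 1·0.17 = 8.71.
ΔP = [f·L/D + ΣK]·(ρV²/2) = [0.01933·2.67/0.14 + 8.71]·(854·7.795²/2) = [0.3686 + 8.71]·2.595e+04 = 2.356e+05 Pa.
Pumping power P = QΔP = 0.12·2.356e+05 = 28270 W = 28.3 kW.

P ≈ 28.3 kW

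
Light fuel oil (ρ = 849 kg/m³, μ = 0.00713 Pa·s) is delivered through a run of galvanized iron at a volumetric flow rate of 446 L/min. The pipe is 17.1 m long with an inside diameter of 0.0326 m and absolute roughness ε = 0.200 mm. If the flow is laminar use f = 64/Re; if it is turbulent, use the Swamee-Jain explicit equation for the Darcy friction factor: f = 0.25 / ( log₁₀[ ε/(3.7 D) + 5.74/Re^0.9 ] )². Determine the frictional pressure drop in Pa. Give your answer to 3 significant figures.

Q = 446 L/min = 446/60000 = 0.007433 m³/s.
Cross-sectional area A = πD²/4 = π(0.0326)²/4 = 0.0008347 m²; mean velocity V = Q/A = 0.007433/0.0008347 = 8.906 m/s.
Reynolds number Re = ρVD/μ = 849 · 8.906 · 0.0326 / 0.00713 = 3.457e+04.
Re > 4000 → turbulent. Relative roughness ε/D = 0.0002/0.0326 = 0.00613. Swamee-Jain: f = 0.25/(log₁₀[0.00613/3.7 + 5.74/3.457e+04^0.9])² = 0.25/(log₁₀[0.00166 + 0.000472])² = 0.25/(-2.672)² = 0.03503.
Darcy-Weisbach: ΔP = f(L/D)(ρV²/2) = 0.03503·(17.1/0.0326)·(849·8.906²/2) = 0.03503·524.5·3.367e+04 = 6.186e+05 Pa.

ΔP ≈ 619000 Pa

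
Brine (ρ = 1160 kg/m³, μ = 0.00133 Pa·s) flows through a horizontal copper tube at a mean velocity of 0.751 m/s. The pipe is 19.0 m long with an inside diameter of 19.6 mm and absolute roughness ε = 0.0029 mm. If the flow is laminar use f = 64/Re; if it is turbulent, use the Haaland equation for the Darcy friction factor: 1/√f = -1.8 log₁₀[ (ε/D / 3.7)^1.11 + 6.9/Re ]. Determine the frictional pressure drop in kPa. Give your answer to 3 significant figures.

ΔP ≈ 9.21 kPa

Reynolds number Re = ρVD/μ = 1160 · 0.751 · 0.0196 / 0.00133 = 1.284e+04.
Re > 4000 → turbulent. Relative roughness ε/D = 2.9e-06/0.0196 = 0.000148. Haaland: 1/√f = -1.8 log₁₀[(0.000148/3.7)^1.11 + 6.9/1.284e+04] = -1.8 log₁₀[1.31e-05 + 0.000537] = 5.867, so f = 0.02906.
Darcy-Weisbach: ΔP = f(L/D)(ρV²/2) = 0.02906·(19/0.0196)·(1160·0.751²/2) = 0.02906·969.4·327.1 = 9214 Pa.
ΔP = 9214 Pa = 9.21 kPa.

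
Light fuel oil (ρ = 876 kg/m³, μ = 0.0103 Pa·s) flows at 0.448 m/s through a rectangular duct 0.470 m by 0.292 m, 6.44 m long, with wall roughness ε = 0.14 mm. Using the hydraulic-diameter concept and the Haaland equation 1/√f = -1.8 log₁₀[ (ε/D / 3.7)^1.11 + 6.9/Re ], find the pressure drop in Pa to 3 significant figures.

ΔP ≈ 45.5 Pa

Hydraulic diameter D_h = 4A/P = 4·(0.47·0.292)/(2·(0.47+0.292)) = 0.549/1.524 = 0.3602 m.
Re = ρVD_h/μ = 876·0.448·0.3602/0.0103 = 1.372e+04.
ε/D_h = 0.00014/0.3602 = 0.000389; Haaland gives 1/√f = -1.8 log₁₀[3.83e-05+0.000503] = 5.88, so f = 0.02892.
ΔP = f(L/D_h)(ρV²/2) = 0.02892·6.44/0.3602·87.91 = 45.46 Pa.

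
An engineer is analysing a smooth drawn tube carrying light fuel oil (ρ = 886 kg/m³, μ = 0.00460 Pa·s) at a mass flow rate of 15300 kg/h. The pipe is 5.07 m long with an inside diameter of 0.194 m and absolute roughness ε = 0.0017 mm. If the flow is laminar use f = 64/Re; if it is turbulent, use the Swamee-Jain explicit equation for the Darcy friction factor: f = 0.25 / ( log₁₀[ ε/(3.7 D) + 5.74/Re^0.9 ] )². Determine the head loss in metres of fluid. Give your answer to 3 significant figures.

h_f ≈ 0.00125 m

ṁ = 15300 kg/h = 15300/3600 = 4.25 kg/s.
A = πD²/4 = π(0.194)²/4 = 0.02956 m²; mean velocity V = ṁ/(ρA) = 4.25/(886 · 0.02956) = 0.1623 m/s.
Reynolds number Re = ρVD/μ = 886 · 0.1623 · 0.194 / 0.0046 = 6064.
Re > 4000 → turbulent. Relative roughness ε/D = 1.7e-06/0.194 = 8.76e-06. Swamee-Jain: f = 0.25/(log₁₀[8.76e-06/3.7 + 5.74/6064^0.9])² = 0.25/(log₁₀[2.37e-06 + 0.00226])² = 0.25/(-2.645)² = 0.03573.
Darcy-Weisbach: ΔP = f(L/D)(ρV²/2) = 0.03573·(5.07/0.194)·(886·0.1623²/2) = 0.03573·26.13·11.67 = 10.89 Pa.
Head loss h_f = ΔP/(ρg) = 10.89/(886·9.81) = 0.00125 m.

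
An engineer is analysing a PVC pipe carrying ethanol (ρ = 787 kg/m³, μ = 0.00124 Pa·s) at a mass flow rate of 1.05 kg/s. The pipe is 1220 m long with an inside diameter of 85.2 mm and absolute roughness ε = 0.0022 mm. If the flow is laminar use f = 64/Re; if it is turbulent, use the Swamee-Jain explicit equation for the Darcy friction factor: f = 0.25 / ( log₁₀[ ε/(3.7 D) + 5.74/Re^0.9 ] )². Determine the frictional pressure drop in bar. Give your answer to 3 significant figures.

A = πD²/4 = π(0.0852)²/4 = 0.005701 m²; mean velocity V = ṁ/(ρA) = 1.05/(787 · 0.005701) = 0.234 m/s.
Reynolds number Re = ρVD/μ = 787 · 0.234 · 0.0852 / 0.00124 = 1.265e+04.
Re > 4000 → turbulent. Relative roughness ε/D = 2.2e-06/0.0852 = 2.58e-05. Swamee-Jain: f = 0.25/(log₁₀[2.58e-05/3.7 + 5.74/1.265e+04^0.9])² = 0.25/(log₁₀[6.98e-06 + 0.00117])² = 0.25/(-2.931)² = 0.02911.
Darcy-Weisbach: ΔP = f(L/D)(ρV²/2) = 0.02911·(1220/0.0852)·(787·0.234²/2) = 0.02911·1.432e+04·21.55 = 8983 Pa.
ΔP = 8983 Pa = 0.0898 bar.

ΔP ≈ 0.0898 bar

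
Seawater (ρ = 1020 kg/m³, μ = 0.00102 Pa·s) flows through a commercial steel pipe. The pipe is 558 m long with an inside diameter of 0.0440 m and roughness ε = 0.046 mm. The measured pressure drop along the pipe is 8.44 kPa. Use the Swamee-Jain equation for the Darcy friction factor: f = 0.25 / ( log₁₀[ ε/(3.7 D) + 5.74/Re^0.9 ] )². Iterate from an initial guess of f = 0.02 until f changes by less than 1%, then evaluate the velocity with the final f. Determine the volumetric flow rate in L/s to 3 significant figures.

Rearranging Darcy-Weisbach: V = √(2·ΔP·D/(f·L·ρ)). With ε/D = 4.6e-05/0.044 = 0.00105, iterate starting from f = 0.02:
  f = 0.02 → V = √(2·8440·0.044/(0.02·558·1020)) = 0.2554 m/s; Re = ρVD/μ = 1.124e+04; f → 0.03186
  f = 0.03186 → V = 0.2024 m/s; Re = 8905; f → 0.03366
  f = 0.03366 → V = 0.1969 m/s; Re = 8663; f → 0.03389
Converged (Δf/f < 1%). With the final f = 0.03389: V = √(2·8440·0.044/(0.03389·558·1020)) = 0.1962 m/s.
Q = V·A = 0.1962·(π/4·0.044²) = 0.0002984 m³/s = 0.298 L/s.

Q ≈ 0.298 L/s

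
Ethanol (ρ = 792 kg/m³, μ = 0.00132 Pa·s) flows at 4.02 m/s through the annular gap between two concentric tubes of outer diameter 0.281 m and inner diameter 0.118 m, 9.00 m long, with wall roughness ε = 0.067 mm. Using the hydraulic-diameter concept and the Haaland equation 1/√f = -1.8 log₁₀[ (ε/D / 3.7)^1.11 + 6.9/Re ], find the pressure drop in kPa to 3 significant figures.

ΔP ≈ 6.08 kPa

Hydraulic diameter D_h = 4A/P = D_o - D_i = 0.281 - 0.118 = 0.163 m.
Re = ρVD_h/μ = 792·4.02·0.163/0.00132 = 3.932e+05.
ε/D_h = 6.7e-05/0.163 = 0.000411; Haaland gives 1/√f = -1.8 log₁₀[4.08e-05+1.76e-05] = 7.621, so f = 0.01722.
ΔP = f(L/D_h)(ρV²/2) = 0.01722·9/0.163·6400 = 6084 Pa.
ΔP = 6.08 kPa.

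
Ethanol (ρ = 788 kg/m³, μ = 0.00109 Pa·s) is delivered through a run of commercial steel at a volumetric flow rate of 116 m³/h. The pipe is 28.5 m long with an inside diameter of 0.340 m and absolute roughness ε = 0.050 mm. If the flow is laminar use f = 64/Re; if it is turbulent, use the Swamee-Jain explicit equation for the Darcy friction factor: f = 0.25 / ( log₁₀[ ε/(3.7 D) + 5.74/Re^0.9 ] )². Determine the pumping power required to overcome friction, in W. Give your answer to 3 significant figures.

Q = 116 m³/h = 116/3600 = 0.03222 m³/s.
Cross-sectional area A = πD²/4 = π(0.34)²/4 = 0.09079 m²; mean velocity V = Q/A = 0.03222/0.09079 = 0.3549 m/s.
Reynolds number Re = ρVD/μ = 788 · 0.3549 · 0.34 / 0.00109 = 8.723e+04.
Re > 4000 → turbulent. Relative roughness ε/D = 5e-05/0.34 = 0.000147. Swamee-Jain: f = 0.25/(log₁₀[0.000147/3.7 + 5.74/8.723e+04^0.9])² = 0.25/(log₁₀[3.97e-05 + 0.000205])² = 0.25/(-3.611)² = 0.01917.
Darcy-Weisbach: ΔP = f(L/D)(ρV²/2) = 0.01917·(28.5/0.34)·(788·0.3549²/2) = 0.01917·83.82·49.63 = 79.76 Pa.
Pumping power P = QΔP = 0.03222·79.76 = 2.570 W = 2.57 W.

P ≈ 2.57 W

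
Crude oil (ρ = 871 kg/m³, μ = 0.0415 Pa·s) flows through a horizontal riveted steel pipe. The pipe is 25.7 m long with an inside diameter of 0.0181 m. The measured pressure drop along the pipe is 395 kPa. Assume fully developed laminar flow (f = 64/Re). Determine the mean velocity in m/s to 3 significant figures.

For laminar flow, f = 64/Re with Re = ρVD/μ, so Darcy-Weisbach reduces to ΔP = 32μLV/D². Solving for V: V = ΔP·D²/(32μL) = 3.95e+05·(0.0181)²/(32·0.0415·25.7) = 3.792 m/s.
Check: Re = ρVD/μ = 871·3.792·0.0181/0.0415 = 1440 < 2300, so the laminar assumption holds.

V ≈ 3.79 m/s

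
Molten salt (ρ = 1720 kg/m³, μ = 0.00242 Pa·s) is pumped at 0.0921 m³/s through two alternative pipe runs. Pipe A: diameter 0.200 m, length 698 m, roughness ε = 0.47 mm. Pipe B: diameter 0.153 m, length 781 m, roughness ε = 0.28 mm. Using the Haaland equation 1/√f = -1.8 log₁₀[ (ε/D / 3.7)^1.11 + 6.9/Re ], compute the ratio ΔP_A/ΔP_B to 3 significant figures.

ΔP_A/ΔP_B ≈ 0.250

Pipe A: V = Q/A = 0.0921/0.03142 = 2.932 m/s; Re = 4.167e+05; ε/D = 0.00235; Haaland → f = 0.02485; ΔP_A = f(L/D)(ρV²/2) = 6.411e+05 Pa.
Pipe B: V = Q/A = 0.0921/0.01839 = 5.009 m/s; Re = 5.447e+05; ε/D = 0.00183; Haaland → f = 0.02324; ΔP_B = f(L/D)(ρV²/2) = 2.56e+06 Pa.
ΔP_A/ΔP_B = 6.411e+05/2.56e+06 = 0.250.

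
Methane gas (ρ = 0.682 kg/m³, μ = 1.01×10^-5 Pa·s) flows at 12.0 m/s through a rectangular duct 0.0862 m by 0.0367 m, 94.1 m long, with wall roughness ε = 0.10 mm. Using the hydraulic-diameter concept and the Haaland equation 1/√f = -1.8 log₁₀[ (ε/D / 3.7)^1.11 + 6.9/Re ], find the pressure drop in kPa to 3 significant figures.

ΔP ≈ 2.39 kPa

Hydraulic diameter D_h = 4A/P = 4·(0.0862·0.0367)/(2·(0.0862+0.0367)) = 0.01265/0.2458 = 0.05148 m.
Re = ρVD_h/μ = 0.682·12·0.05148/1.01e-05 = 4.172e+04.
ε/D_h = 0.0001/0.05148 = 0.00194; Haaland gives 1/√f = -1.8 log₁₀[0.000229+0.000165] = 6.128, so f = 0.02663.
ΔP = f(L/D_h)(ρV²/2) = 0.02663·94.1/0.05148·49.1 = 2390 Pa.
ΔP = 2.39 kPa.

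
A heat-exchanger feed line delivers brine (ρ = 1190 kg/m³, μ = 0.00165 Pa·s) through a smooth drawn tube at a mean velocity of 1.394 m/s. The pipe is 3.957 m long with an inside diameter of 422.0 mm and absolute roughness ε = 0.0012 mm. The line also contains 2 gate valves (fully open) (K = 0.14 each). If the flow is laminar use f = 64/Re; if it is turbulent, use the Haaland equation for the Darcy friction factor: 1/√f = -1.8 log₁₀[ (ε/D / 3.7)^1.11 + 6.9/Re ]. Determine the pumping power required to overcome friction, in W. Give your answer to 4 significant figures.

P ≈ 91.62 W

Reynolds number Re = ρVD/μ = 1190 · 1.394 · 0.422 / 0.00165 = 4.243e+05.
Re > 4000 → turbulent. Relative roughness ε/D = 1.2e-06/0.422 = 2.84e-06. Haaland: 1/√f = -1.8 log₁₀[(2.84e-06/3.7)^1.11 + 6.9/4.243e+05] = -1.8 log₁₀[1.63e-07 + 1.63e-05] = 8.612, so f = 0.01348.
Total minor-loss coefficient ΣK = 2·0.14 = 0.28.
ΔP = [f·L/D + ΣK]·(ρV²/2) = [0.01348·3.957/0.422 + 0.28]·(1190·1.394²/2) = [0.1264 + 0.28]·1156 = 469.9 Pa.
Q = V·A = 1.394·0.1399 = 0.195 m³/s.
Pumping power P = QΔP = 0.195·469.9 = 91.623 W = 91.62 W.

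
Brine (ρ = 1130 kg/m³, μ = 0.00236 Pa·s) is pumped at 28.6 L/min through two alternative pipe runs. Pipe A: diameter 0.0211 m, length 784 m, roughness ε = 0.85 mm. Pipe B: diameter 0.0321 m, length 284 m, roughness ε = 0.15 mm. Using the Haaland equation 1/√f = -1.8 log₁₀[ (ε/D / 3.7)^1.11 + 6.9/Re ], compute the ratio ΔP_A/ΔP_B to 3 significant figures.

ΔP_A/ΔP_B ≈ 40.0

Pipe A: V = Q/A = 0.0004767/0.0003497 = 1.363 m/s; Re = 1.377e+04; ε/D = 0.0403; Haaland → f = 0.06694; ΔP_A = f(L/D)(ρV²/2) = 2.611e+06 Pa.
Pipe B: V = Q/A = 0.0004767/0.0008093 = 0.589 m/s; Re = 9053; ε/D = 0.00467; Haaland → f = 0.03763; ΔP_B = f(L/D)(ρV²/2) = 6.526e+04 Pa.
ΔP_A/ΔP_B = 2.611e+06/6.526e+04 = 40.0.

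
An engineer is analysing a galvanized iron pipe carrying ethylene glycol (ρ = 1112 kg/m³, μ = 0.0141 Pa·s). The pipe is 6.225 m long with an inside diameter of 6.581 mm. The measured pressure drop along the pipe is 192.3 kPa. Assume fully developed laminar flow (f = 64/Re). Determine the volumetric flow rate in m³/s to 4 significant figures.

For laminar flow, f = 64/Re with Re = ρVD/μ, so Darcy-Weisbach reduces to ΔP = 32μLV/D². Solving for V: V = ΔP·D²/(32μL) = 1.923e+05·(0.006581)²/(32·0.0141·6.225) = 2.965 m/s.
Check: Re = ρVD/μ = 1112·2.965·0.006581/0.0141 = 1539 < 2300, so the laminar assumption holds.
Q = V·A = 2.965·(π/4·0.006581²) = 0.0001009 m³/s = 1.009×10^-4 m³/s.

Q ≈ 1.009×10^-4 m³/s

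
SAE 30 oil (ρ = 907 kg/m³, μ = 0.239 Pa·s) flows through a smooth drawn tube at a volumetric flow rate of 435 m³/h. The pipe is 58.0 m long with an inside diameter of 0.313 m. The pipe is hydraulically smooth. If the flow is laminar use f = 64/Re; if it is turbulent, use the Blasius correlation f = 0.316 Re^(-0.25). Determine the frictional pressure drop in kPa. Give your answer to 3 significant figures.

ΔP ≈ 7.11 kPa

Q = 435 m³/h = 435/3600 = 0.1208 m³/s.
Cross-sectional area A = πD²/4 = π(0.313)²/4 = 0.07694 m²; mean velocity V = Q/A = 0.1208/0.07694 = 1.57 m/s.
Reynolds number Re = ρVD/μ = 907 · 1.57 · 0.313 / 0.239 = 1865.
Re < 2300 → laminar flow, so f = 64/Re = 64/1865 = 0.03431 (the turbulent correlation is not needed).
Darcy-Weisbach: ΔP = f(L/D)(ρV²/2) = 0.03431·(58/0.313)·(907·1.57²/2) = 0.03431·185.3·1118 = 7110 Pa.
ΔP = 7110 Pa = 7.11 kPa.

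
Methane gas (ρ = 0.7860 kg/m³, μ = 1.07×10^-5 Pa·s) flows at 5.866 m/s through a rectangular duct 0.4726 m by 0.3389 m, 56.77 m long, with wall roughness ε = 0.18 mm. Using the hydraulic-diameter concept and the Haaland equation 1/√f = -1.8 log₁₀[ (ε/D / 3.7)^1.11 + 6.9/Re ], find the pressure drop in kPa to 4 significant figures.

Hydraulic diameter D_h = 4A/P = 4·(0.4726·0.3389)/(2·(0.4726+0.3389)) = 0.6407/1.623 = 0.3947 m.
Re = ρVD_h/μ = 0.786·5.866·0.3947/1.07e-05 = 1.701e+05.
ε/D_h = 0.00018/0.3947 = 0.000456; Haaland gives 1/√f = -1.8 log₁₀[4.58e-05+4.06e-05] = 7.315, so f = 0.01869.
ΔP = f(L/D_h)(ρV²/2) = 0.01869·56.77/0.3947·13.52 = 36.35 Pa.
ΔP = 0.03635 kPa.

ΔP ≈ 0.03635 kPa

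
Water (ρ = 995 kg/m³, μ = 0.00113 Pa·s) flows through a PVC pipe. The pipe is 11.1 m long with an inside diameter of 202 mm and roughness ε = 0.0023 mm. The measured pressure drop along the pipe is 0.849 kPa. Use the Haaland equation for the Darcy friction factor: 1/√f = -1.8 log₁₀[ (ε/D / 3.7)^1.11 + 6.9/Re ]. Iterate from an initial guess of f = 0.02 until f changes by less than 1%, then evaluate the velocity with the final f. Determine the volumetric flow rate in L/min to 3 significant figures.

Rearranging Darcy-Weisbach: V = √(2·ΔP·D/(f·L·ρ)). With ε/D = 2.3e-06/0.202 = 1.14e-05, iterate starting from f = 0.02:
  f = 0.02 → V = √(2·849·0.202/(0.02·11.1·995)) = 1.246 m/s; Re = ρVD/μ = 2.216e+05; f → 0.01527
  f = 0.01527 → V = 1.426 m/s; Re = 2.537e+05; f → 0.01489
  f = 0.01489 → V = 1.444 m/s; Re = 2.569e+05; f → 0.01485
Converged (Δf/f < 1%). With the final f = 0.01485: V = √(2·849·0.202/(0.01485·11.1·995)) = 1.446 m/s.
Q = V·A = 1.446·(π/4·0.202²) = 0.04634 m³/s = 2780 L/min.

Q ≈ 2780 L/min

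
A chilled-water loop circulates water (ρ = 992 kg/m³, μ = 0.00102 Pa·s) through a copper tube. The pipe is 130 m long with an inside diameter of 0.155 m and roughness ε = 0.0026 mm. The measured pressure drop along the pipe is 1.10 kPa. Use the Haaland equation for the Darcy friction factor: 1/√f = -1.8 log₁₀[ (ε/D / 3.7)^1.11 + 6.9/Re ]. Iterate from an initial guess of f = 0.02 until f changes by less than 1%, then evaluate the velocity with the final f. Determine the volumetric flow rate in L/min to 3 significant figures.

Q ≈ 408 L/min

Rearranging Darcy-Weisbach: V = √(2·ΔP·D/(f·L·ρ)). With ε/D = 2.6e-06/0.155 = 1.68e-05, iterate starting from f = 0.02:
  f = 0.02 → V = √(2·1100·0.155/(0.02·130·992)) = 0.3636 m/s; Re = ρVD/μ = 5.481e+04; f → 0.02033
  f = 0.02033 → V = 0.3606 m/s; Re = 5.436e+04; f → 0.02037
Converged (Δf/f < 1%). With the final f = 0.02037: V = √(2·1100·0.155/(0.02037·130·992)) = 0.3603 m/s.
Q = V·A = 0.3603·(π/4·0.155²) = 0.006798 m³/s = 408 L/min.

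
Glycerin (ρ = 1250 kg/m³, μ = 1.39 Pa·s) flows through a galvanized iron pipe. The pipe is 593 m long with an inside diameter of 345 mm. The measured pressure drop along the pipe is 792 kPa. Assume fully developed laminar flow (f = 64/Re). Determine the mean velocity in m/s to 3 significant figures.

V ≈ 3.57 m/s

For laminar flow, f = 64/Re with Re = ρVD/μ, so Darcy-Weisbach reduces to ΔP = 32μLV/D². Solving for V: V = ΔP·D²/(32μL) = 7.92e+05·(0.345)²/(32·1.39·593) = 3.574 m/s.
Check: Re = ρVD/μ = 1250·3.574·0.345/1.39 = 1109 < 2300, so the laminar assumption holds.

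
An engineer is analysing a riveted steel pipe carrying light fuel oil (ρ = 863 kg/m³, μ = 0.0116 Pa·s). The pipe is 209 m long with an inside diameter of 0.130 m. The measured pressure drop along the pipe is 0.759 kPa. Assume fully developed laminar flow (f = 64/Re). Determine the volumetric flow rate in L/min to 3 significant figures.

For laminar flow, f = 64/Re with Re = ρVD/μ, so Darcy-Weisbach reduces to ΔP = 32μLV/D². Solving for V: V = ΔP·D²/(32μL) = 759·(0.13)²/(32·0.0116·209) = 0.1653 m/s.
Check: Re = ρVD/μ = 863·0.1653·0.13/0.0116 = 1599 < 2300, so the laminar assumption holds.
Q = V·A = 0.1653·(π/4·0.13²) = 0.002195 m³/s = 132 L/min.

Q ≈ 132 L/min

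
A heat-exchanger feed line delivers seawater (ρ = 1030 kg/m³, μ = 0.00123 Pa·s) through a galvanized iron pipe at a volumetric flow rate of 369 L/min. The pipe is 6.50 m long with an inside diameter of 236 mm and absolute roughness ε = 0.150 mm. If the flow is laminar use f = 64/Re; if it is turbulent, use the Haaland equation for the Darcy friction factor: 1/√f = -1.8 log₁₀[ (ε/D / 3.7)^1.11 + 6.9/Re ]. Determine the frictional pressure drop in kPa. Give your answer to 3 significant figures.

Q = 369 L/min = 369/60000 = 0.00615 m³/s.
Cross-sectional area A = πD²/4 = π(0.236)²/4 = 0.04374 m²; mean velocity V = Q/A = 0.00615/0.04374 = 0.1406 m/s.
Reynolds number Re = ρVD/μ = 1030 · 0.1406 · 0.236 / 0.00123 = 2.778e+04.
Re > 4000 → turbulent. Relative roughness ε/D = 0.00015/0.236 = 0.000636. Haaland: 1/√f = -1.8 log₁₀[(0.000636/3.7)^1.11 + 6.9/2.778e+04] = -1.8 log₁₀[6.62e-05 + 0.000248] = 6.304, so f = 0.02516.
Darcy-Weisbach: ΔP = f(L/D)(ρV²/2) = 0.02516·(6.5/0.236)·(1030·0.1406²/2) = 0.02516·27.54·10.18 = 7.055 Pa.
ΔP = 7.055 Pa = 0.00705 kPa.

ΔP ≈ 0.00705 kPa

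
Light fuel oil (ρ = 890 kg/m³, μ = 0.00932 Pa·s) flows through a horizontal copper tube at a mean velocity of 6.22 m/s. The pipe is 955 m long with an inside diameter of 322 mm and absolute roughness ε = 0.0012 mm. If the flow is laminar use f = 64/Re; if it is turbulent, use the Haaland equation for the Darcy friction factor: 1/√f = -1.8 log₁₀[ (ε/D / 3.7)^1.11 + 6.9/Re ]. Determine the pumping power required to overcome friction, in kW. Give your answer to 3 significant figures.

Reynolds number Re = ρVD/μ = 890 · 6.22 · 0.322 / 0.00932 = 1.913e+05.
Re > 4000 → turbulent. Relative roughness ε/D = 1.2e-06/0.322 = 3.73e-06. Haaland: 1/√f = -1.8 log₁₀[(3.73e-06/3.7)^1.11 + 6.9/1.913e+05] = -1.8 log₁₀[2.21e-07 + 3.61e-05] = 7.992, so f = 0.01566.
Darcy-Weisbach: ΔP = f(L/D)(ρV²/2) = 0.01566·(955/0.322)·(890·6.22²/2) = 0.01566·2966·1.722e+04 = 7.994e+05 Pa.
Q = V·A = 6.22·0.08143 = 0.5065 m³/s.
Pumping power P = QΔP = 0.5065·7.994e+05 = 404900 W = 405 kW.

P ≈ 405 kW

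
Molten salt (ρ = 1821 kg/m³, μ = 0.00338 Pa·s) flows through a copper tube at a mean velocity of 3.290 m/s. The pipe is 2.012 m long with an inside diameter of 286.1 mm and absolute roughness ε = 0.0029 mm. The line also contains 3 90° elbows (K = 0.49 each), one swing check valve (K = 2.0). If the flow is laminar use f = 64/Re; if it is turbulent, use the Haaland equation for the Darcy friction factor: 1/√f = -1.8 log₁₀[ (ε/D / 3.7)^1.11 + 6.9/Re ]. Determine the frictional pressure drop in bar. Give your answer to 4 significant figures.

ΔP ≈ 0.3511 bar

Reynolds number Re = ρVD/μ = 1821 · 3.29 · 0.2861 / 0.00338 = 5.071e+05.
Re > 4000 → turbulent. Relative roughness ε/D = 2.9e-06/0.2861 = 1.01e-05. Haaland: 1/√f = -1.8 log₁₀[(1.01e-05/3.7)^1.11 + 6.9/5.071e+05] = -1.8 log₁₀[6.7e-07 + 1.36e-05] = 8.722, so f = 0.01315.
Total minor-loss coefficient ΣK = 3·0.49 + 1·2 = 3.47.
ΔP = [f·L/D + ΣK]·(ρV²/2) = [0.01315·2.012/0.2861 + 3.47]·(1821·3.29²/2) = [0.09245 + 3.47]·9855 = 3.511e+04 Pa.
ΔP = 3.511e+04 Pa = 0.3511 bar.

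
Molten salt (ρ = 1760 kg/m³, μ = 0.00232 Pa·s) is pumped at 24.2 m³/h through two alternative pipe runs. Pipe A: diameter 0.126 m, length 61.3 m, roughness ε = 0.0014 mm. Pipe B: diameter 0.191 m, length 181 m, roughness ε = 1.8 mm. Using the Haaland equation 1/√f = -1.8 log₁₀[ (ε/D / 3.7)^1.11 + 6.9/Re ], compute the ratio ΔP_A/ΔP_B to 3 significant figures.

ΔP_A/ΔP_B ≈ 1.44

Pipe A: V = Q/A = 0.006722/0.01247 = 0.5391 m/s; Re = 5.153e+04; ε/D = 1.11e-05; Haaland → f = 0.0206; ΔP_A = f(L/D)(ρV²/2) = 2563 Pa.
Pipe B: V = Q/A = 0.006722/0.02865 = 0.2346 m/s; Re = 3.399e+04; ε/D = 0.00942; Haaland → f = 0.03889; ΔP_B = f(L/D)(ρV²/2) = 1785 Pa.
ΔP_A/ΔP_B = 2563/1785 = 1.44.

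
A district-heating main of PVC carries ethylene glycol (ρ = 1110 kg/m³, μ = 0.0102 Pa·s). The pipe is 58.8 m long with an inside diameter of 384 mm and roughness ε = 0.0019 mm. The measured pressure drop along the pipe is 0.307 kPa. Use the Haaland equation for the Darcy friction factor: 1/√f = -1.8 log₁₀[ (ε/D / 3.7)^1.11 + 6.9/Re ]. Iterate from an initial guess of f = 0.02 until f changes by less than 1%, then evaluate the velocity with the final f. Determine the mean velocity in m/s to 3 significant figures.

Rearranging Darcy-Weisbach: V = √(2·ΔP·D/(f·L·ρ)). With ε/D = 1.9e-06/0.384 = 4.95e-06, iterate starting from f = 0.02:
  f = 0.02 → V = √(2·307·0.384/(0.02·58.8·1110)) = 0.425 m/s; Re = ρVD/μ = 1.776e+04; f → 0.02654
  f = 0.02654 → V = 0.3689 m/s; Re = 1.542e+04; f → 0.02752
  f = 0.02752 → V = 0.3623 m/s; Re = 1.514e+04; f → 0.02765
Converged (Δf/f < 1%). With the final f = 0.02765: V = √(2·307·0.384/(0.02765·58.8·1110)) = 0.3614 m/s.

V ≈ 0.361 m/s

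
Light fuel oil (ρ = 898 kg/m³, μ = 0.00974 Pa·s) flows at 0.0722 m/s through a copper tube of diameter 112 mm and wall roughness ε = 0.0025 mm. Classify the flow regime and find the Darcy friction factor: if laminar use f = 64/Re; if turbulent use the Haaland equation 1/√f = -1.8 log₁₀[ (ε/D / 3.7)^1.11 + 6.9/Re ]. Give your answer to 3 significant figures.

Re = ρVD/μ = 898·0.0722·0.112/0.00974 = 745.5.
Re < 2300 → laminar, so f = 64/Re = 0.08584 (roughness is irrelevant in laminar flow).

f ≈ 0.0858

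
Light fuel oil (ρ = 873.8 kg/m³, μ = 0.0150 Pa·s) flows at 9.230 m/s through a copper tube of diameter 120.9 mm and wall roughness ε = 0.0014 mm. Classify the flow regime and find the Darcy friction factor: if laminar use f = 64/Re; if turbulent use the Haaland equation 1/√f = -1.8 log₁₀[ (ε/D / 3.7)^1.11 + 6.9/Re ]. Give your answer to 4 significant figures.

f ≈ 0.01957

Re = ρVD/μ = 873.8·9.23·0.1209/0.015 = 6.501e+04.
Re > 4000 → turbulent. ε/D = 1.4e-06/0.1209 = 1.16e-05; Haaland: 1/√f = -1.8 log₁₀[7.76e-07 + 0.000106] = 7.148, so f = 0.01957.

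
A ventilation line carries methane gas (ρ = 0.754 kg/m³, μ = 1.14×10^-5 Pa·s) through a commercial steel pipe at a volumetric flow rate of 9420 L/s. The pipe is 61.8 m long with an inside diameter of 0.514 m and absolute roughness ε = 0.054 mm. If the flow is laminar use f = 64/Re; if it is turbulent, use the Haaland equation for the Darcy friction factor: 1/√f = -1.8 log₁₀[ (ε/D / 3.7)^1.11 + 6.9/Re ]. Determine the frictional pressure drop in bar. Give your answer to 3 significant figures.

ΔP ≈ 0.0122 bar

Q = 9420 L/s = 9420/1000 = 9.42 m³/s.
Cross-sectional area A = πD²/4 = π(0.514)²/4 = 0.2075 m²; mean velocity V = Q/A = 9.42/0.2075 = 45.4 m/s.
Reynolds number Re = ρVD/μ = 0.754 · 45.4 · 0.514 / 1.14e-05 = 1.543e+06.
Re > 4000 → turbulent. Relative roughness ε/D = 5.4e-05/0.514 = 0.000105. Haaland: 1/√f = -1.8 log₁₀[(0.000105/3.7)^1.11 + 6.9/1.543e+06] = -1.8 log₁₀[8.98e-06 + 4.47e-06] = 8.768, so f = 0.01301.
Darcy-Weisbach: ΔP = f(L/D)(ρV²/2) = 0.01301·(61.8/0.514)·(0.754·45.4²/2) = 0.01301·120.2·777 = 1215 Pa.
ΔP = 1215 Pa = 0.0122 bar.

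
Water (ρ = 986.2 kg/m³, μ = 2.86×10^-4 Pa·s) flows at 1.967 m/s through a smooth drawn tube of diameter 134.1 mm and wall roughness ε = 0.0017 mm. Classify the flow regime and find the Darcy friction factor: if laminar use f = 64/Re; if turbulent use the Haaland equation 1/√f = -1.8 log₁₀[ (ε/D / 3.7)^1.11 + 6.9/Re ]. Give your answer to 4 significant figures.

Re = ρVD/μ = 986.2·1.967·0.1341/0.000286 = 9.096e+05.
Re > 4000 → turbulent. ε/D = 1.7e-06/0.1341 = 1.27e-05; Haaland: 1/√f = -1.8 log₁₀[8.58e-07 + 7.59e-06] = 9.132, so f = 0.01199.

f ≈ 0.01199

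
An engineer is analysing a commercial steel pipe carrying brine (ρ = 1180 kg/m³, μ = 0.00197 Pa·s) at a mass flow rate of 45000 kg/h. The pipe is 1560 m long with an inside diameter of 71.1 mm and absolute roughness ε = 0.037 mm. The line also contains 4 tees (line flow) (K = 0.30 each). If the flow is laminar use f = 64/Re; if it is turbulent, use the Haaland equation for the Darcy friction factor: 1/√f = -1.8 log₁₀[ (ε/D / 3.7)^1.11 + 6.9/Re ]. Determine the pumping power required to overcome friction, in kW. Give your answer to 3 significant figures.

P ≈ 19.4 kW

ṁ = 45000 kg/h = 45000/3600 = 12.5 kg/s.
A = πD²/4 = π(0.0711)²/4 = 0.00397 m²; mean velocity V = ṁ/(ρA) = 12.5/(1180 · 0.00397) = 2.668 m/s.
Reynolds number Re = ρVD/μ = 1180 · 2.668 · 0.0711 / 0.00197 = 1.136e+05.
Re > 4000 → turbulent. Relative roughness ε/D = 3.7e-05/0.0711 = 0.00052. Haaland: 1/√f = -1.8 log₁₀[(0.00052/3.7)^1.11 + 6.9/1.136e+05] = -1.8 log₁₀[5.3e-05 + 6.07e-05] = 7.099, so f = 0.01984.
Total minor-loss coefficient ΣK = 4·0.3 = 1.2.
ΔP = [f·L/D + ΣK]·(ρV²/2) = [0.01984·1560/0.0711 + 1.2]·(1180·2.668²/2) = [435.3 + 1.2]·4200 = 1.833e+06 Pa.
Q = ṁ/ρ = 12.5/1180 = 0.01059 m³/s.
Pumping power P = QΔP = 0.01059·1.833e+06 = 19420 W = 19.4 kW.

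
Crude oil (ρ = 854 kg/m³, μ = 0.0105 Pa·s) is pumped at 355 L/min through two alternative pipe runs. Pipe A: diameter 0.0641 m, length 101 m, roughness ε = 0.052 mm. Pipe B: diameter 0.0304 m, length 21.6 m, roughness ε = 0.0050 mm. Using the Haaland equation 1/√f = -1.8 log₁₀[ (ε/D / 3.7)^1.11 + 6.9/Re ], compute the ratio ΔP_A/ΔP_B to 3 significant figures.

Pipe A: V = Q/A = 0.005917/0.003227 = 1.833 m/s; Re = 9559; ε/D = 0.000811; Haaland → f = 0.03228; ΔP_A = f(L/D)(ρV²/2) = 7.3e+04 Pa.
Pipe B: V = Q/A = 0.005917/0.0007258 = 8.152 m/s; Re = 2.015e+04; ε/D = 0.000164; Haaland → f = 0.02597; ΔP_B = f(L/D)(ρV²/2) = 5.236e+05 Pa.
ΔP_A/ΔP_B = 7.3e+04/5.236e+05 = 0.139.

ΔP_A/ΔP_B ≈ 0.139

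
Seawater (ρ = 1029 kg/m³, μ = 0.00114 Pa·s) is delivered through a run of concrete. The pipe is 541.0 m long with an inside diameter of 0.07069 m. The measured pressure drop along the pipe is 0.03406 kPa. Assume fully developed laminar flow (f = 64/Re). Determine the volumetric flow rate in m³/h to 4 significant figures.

Q ≈ 0.1218 m³/h

For laminar flow, f = 64/Re with Re = ρVD/μ, so Darcy-Weisbach reduces to ΔP = 32μLV/D². Solving for V: V = ΔP·D²/(32μL) = 34.06·(0.07069)²/(32·0.00114·541) = 0.008624 m/s.
Check: Re = ρVD/μ = 1029·0.008624·0.07069/0.00114 = 550.3 < 2300, so the laminar assumption holds.
Q = V·A = 0.008624·(π/4·0.07069²) = 3.385e-05 m³/s = 0.1218 m³/h.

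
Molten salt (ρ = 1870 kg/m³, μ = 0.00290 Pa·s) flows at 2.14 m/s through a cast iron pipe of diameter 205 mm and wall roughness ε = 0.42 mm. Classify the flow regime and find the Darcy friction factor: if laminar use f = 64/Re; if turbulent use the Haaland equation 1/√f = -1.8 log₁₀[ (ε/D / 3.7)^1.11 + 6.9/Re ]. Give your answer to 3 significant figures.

Re = ρVD/μ = 1870·2.14·0.205/0.0029 = 2.829e+05.
Re > 4000 → turbulent. ε/D = 0.00042/0.205 = 0.00205; Haaland: 1/√f = -1.8 log₁₀[0.000243 + 2.44e-05] = 6.432, so f = 0.02417.

f ≈ 0.0242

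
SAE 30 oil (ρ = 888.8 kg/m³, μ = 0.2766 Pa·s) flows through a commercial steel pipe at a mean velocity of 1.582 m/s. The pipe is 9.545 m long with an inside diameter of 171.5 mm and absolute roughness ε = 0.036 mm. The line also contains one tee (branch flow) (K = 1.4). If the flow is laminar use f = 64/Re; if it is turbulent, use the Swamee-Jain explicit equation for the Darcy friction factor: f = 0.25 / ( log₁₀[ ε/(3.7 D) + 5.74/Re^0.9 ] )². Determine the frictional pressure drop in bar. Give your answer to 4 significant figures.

ΔP ≈ 0.06101 bar

Reynolds number Re = ρVD/μ = 888.8 · 1.582 · 0.1715 / 0.277 = 871.8.
Re < 2300 → laminar flow, so f = 64/Re = 64/871.8 = 0.07341 (the turbulent correlation is not needed).
Total minor-loss coefficient ΣK = 1·1.4 = 1.4.
ΔP = [f·L/D + ΣK]·(ρV²/2) = [0.07341·9.545/0.1715 + 1.4]·(888.8·1.582²/2) = [4.086 + 1.4]·1112 = 6101 Pa.
ΔP = 6101 Pa = 0.06101 bar.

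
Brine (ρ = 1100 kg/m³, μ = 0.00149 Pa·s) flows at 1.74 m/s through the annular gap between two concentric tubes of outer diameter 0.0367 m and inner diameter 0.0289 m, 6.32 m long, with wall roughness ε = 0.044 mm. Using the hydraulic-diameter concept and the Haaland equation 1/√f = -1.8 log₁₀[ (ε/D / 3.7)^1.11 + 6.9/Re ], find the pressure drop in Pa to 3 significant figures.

Hydraulic diameter D_h = 4A/P = D_o - D_i = 0.0367 - 0.0289 = 0.0078 m.
Re = ρVD_h/μ = 1100·1.74·0.0078/0.00149 = 1.002e+04.
ε/D_h = 4.4e-05/0.0078 = 0.00564; Haaland gives 1/√f = -1.8 log₁₀[0.000747+0.000689] = 5.117, so f = 0.03819.
ΔP = f(L/D_h)(ρV²/2) = 0.03819·6.32/0.0078·1665 = 5.152e+04 Pa.

ΔP ≈ 51500 Pa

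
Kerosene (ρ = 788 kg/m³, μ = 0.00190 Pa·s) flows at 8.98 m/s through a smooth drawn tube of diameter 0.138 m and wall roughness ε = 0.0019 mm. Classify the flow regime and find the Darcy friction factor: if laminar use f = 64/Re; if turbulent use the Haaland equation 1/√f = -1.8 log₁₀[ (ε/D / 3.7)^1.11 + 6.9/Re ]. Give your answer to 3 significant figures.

f ≈ 0.0132

Re = ρVD/μ = 788·8.98·0.138/0.0019 = 5.14e+05.
Re > 4000 → turbulent. ε/D = 1.9e-06/0.138 = 1.38e-05; Haaland: 1/√f = -1.8 log₁₀[9.41e-07 + 1.34e-05] = 8.717, so f = 0.01316.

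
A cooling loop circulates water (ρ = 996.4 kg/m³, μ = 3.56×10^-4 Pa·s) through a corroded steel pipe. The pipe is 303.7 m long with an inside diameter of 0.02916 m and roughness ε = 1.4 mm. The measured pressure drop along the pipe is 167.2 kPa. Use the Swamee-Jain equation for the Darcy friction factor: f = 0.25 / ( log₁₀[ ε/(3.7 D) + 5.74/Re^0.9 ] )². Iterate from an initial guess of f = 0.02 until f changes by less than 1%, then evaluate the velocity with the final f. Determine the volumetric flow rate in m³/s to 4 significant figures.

Rearranging Darcy-Weisbach: V = √(2·ΔP·D/(f·L·ρ)). With ε/D = 0.0014/0.02916 = 0.048, iterate starting from f = 0.02:
  f = 0.02 → V = √(2·1.672e+05·0.02916/(0.02·303.7·996.4)) = 1.269 m/s; Re = ρVD/μ = 1.036e+05; f → 0.07066
  f = 0.07066 → V = 0.6753 m/s; Re = 5.512e+04; f → 0.07099
Converged (Δf/f < 1%). With the final f = 0.07099: V = √(2·1.672e+05·0.02916/(0.07099·303.7·996.4)) = 0.6737 m/s.
Q = V·A = 0.6737·(π/4·0.02916²) = 0.0004499 m³/s = 4.499×10^-4 m³/s.

Q ≈ 4.499×10^-4 m³/s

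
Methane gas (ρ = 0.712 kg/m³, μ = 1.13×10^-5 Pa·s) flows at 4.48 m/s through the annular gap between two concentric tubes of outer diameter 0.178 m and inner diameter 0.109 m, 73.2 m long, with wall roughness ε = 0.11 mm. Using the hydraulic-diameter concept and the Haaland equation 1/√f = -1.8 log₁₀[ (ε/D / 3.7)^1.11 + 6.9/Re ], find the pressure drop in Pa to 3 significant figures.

ΔP ≈ 219 Pa

Hydraulic diameter D_h = 4A/P = D_o - D_i = 0.178 - 0.109 = 0.069 m.
Re = ρVD_h/μ = 0.712·4.48·0.069/1.13e-05 = 1.948e+04.
ε/D_h = 0.00011/0.069 = 0.00159; Haaland gives 1/√f = -1.8 log₁₀[0.000184+0.000354] = 5.885, so f = 0.02888.
ΔP = f(L/D_h)(ρV²/2) = 0.02888·73.2/0.069·7.145 = 218.9 Pa.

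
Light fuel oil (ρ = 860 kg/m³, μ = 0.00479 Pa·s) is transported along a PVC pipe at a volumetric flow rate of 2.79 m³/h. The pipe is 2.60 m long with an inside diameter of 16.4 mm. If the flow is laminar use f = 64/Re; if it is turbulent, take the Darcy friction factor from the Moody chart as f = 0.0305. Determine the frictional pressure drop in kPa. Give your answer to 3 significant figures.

ΔP ≈ 28.0 kPa

Q = 2.79 m³/h = 2.79/3600 = 0.000775 m³/s.
Cross-sectional area A = πD²/4 = π(0.0164)²/4 = 0.0002112 m²; mean velocity V = Q/A = 0.000775/0.0002112 = 3.669 m/s.
Reynolds number Re = ρVD/μ = 860 · 3.669 · 0.0164 / 0.00479 = 1.08e+04.
Re > 4000 → turbulent; use the Moody-chart value f = 0.0305.
Darcy-Weisbach: ΔP = f(L/D)(ρV²/2) = 0.0305·(2.6/0.0164)·(860·3.669²/2) = 0.0305·158.5·5788 = 2.799e+04 Pa.
ΔP = 2.799e+04 Pa = 28.0 kPa.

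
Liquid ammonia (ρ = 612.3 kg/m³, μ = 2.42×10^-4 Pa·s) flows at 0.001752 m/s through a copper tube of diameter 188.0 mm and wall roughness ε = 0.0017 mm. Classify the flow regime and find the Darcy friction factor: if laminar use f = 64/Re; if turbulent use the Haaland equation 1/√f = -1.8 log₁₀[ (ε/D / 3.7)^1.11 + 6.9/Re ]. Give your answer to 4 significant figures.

f ≈ 0.07680

Re = ρVD/μ = 612.3·0.001752·0.188/0.000242 = 833.4.
Re < 2300 → laminar, so f = 64/Re = 0.0768 (roughness is irrelevant in laminar flow).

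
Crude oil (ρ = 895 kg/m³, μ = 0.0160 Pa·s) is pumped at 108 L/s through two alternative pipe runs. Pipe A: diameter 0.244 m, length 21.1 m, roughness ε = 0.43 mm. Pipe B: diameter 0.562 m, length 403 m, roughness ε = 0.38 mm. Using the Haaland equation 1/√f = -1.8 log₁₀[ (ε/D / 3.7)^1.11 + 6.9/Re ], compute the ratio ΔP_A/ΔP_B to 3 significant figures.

Pipe A: V = Q/A = 0.108/0.04676 = 2.31 m/s; Re = 3.152e+04; ε/D = 0.00176; Haaland → f = 0.02714; ΔP_A = f(L/D)(ρV²/2) = 5602 Pa.
Pipe B: V = Q/A = 0.108/0.2481 = 0.4354 m/s; Re = 1.369e+04; ε/D = 0.000676; Haaland → f = 0.0294; ΔP_B = f(L/D)(ρV²/2) = 1788 Pa.
ΔP_A/ΔP_B = 5602/1788 = 3.13.

ΔP_A/ΔP_B ≈ 3.13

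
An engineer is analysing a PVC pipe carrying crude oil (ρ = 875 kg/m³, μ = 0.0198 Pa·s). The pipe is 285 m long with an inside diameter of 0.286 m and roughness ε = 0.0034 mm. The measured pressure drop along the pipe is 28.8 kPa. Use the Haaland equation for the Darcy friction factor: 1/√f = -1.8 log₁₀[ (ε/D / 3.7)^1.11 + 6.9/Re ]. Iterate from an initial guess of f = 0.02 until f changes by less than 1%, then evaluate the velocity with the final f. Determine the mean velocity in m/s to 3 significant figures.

V ≈ 1.60 m/s

Rearranging Darcy-Weisbach: V = √(2·ΔP·D/(f·L·ρ)). With ε/D = 3.4e-06/0.286 = 1.19e-05, iterate starting from f = 0.02:
  f = 0.02 → V = √(2·2.88e+04·0.286/(0.02·285·875)) = 1.817 m/s; Re = ρVD/μ = 2.297e+04; f → 0.02489
  f = 0.02489 → V = 1.629 m/s; Re = 2.059e+04; f → 0.02558
  f = 0.02558 → V = 1.607 m/s; Re = 2.031e+04; f → 0.02566
Converged (Δf/f < 1%). With the final f = 0.02566: V = √(2·2.88e+04·0.286/(0.02566·285·875)) = 1.604 m/s.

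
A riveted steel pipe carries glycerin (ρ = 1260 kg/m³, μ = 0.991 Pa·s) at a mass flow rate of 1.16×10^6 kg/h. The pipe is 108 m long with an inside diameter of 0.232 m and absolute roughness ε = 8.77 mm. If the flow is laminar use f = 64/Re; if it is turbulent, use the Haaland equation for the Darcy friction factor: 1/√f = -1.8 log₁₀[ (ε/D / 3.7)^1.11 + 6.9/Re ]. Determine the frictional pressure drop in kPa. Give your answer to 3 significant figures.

ṁ = 1.16×10^6 kg/h = 1.16×10^6/3600 = 322.2 kg/s.
A = πD²/4 = π(0.232)²/4 = 0.04227 m²; mean velocity V = ṁ/(ρA) = 322.2/(1260 · 0.04227) = 6.049 m/s.
Reynolds number Re = ρVD/μ = 1260 · 6.049 · 0.232 / 0.991 = 1784.
Re < 2300 → laminar flow, so f = 64/Re = 64/1784 = 0.03587 (the turbulent correlation is not needed).
Darcy-Weisbach: ΔP = f(L/D)(ρV²/2) = 0.03587·(108/0.232)·(1260·6.049²/2) = 0.03587·465.5·2.306e+04 = 3.849e+05 Pa.
ΔP = 3.849e+05 Pa = 385 kPa.

ΔP ≈ 385 kPa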